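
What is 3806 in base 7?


Divide by 7 repeatedly:
3806 ÷ 7 = 543 remainder 5
543 ÷ 7 = 77 remainder 4
77 ÷ 7 = 11 remainder 0
11 ÷ 7 = 1 remainder 4
1 ÷ 7 = 0 remainder 1
Reading remainders bottom-up:
= 14045


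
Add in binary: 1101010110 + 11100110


Align and add column by column (LSB to MSB, carry propagating):
  01101010110
+ 00011100110
  -----------
  col 0: 0 + 0 + 0 (carry in) = 0 → bit 0, carry out 0
  col 1: 1 + 1 + 0 (carry in) = 2 → bit 0, carry out 1
  col 2: 1 + 1 + 1 (carry in) = 3 → bit 1, carry out 1
  col 3: 0 + 0 + 1 (carry in) = 1 → bit 1, carry out 0
  col 4: 1 + 0 + 0 (carry in) = 1 → bit 1, carry out 0
  col 5: 0 + 1 + 0 (carry in) = 1 → bit 1, carry out 0
  col 6: 1 + 1 + 0 (carry in) = 2 → bit 0, carry out 1
  col 7: 0 + 1 + 1 (carry in) = 2 → bit 0, carry out 1
  col 8: 1 + 0 + 1 (carry in) = 2 → bit 0, carry out 1
  col 9: 1 + 0 + 1 (carry in) = 2 → bit 0, carry out 1
  col 10: 0 + 0 + 1 (carry in) = 1 → bit 1, carry out 0
Reading bits MSB→LSB: 10000111100
Strip leading zeros: 10000111100
= 10000111100


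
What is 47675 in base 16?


Divide by 16 repeatedly:
47675 ÷ 16 = 2979 remainder 11 (B)
2979 ÷ 16 = 186 remainder 3 (3)
186 ÷ 16 = 11 remainder 10 (A)
11 ÷ 16 = 0 remainder 11 (B)
Reading remainders bottom-up:
= 0xBA3B


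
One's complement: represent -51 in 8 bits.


Original: 00110011
Invert all bits:
  bit 0: 0 → 1
  bit 1: 0 → 1
  bit 2: 1 → 0
  bit 3: 1 → 0
  bit 4: 0 → 1
  bit 5: 0 → 1
  bit 6: 1 → 0
  bit 7: 1 → 0
= 11001100


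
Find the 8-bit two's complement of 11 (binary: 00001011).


Original: 00001011
Step 1 - Invert all bits: 11110100
Step 2 - Add 1: 11110100 + 1
= 11110101 (represents -11)


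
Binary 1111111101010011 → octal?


Group into 3-bit groups: 001111111101010011
  001 = 1
  111 = 7
  111 = 7
  101 = 5
  010 = 2
  011 = 3
= 0o177523


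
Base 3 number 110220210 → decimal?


Positional values (base 3):
  0 × 3^0 = 0 × 1 = 0
  1 × 3^1 = 1 × 3 = 3
  2 × 3^2 = 2 × 9 = 18
  0 × 3^3 = 0 × 27 = 0
  2 × 3^4 = 2 × 81 = 162
  2 × 3^5 = 2 × 243 = 486
  0 × 3^6 = 0 × 729 = 0
  1 × 3^7 = 1 × 2187 = 2187
  1 × 3^8 = 1 × 6561 = 6561
Sum = 0 + 3 + 18 + 0 + 162 + 486 + 0 + 2187 + 6561
= 9417


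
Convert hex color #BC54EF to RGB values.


Hex: #BC54EF
R = BC₁₆ = 188
G = 54₁₆ = 84
B = EF₁₆ = 239
= RGB(188, 84, 239)


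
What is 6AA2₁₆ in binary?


Each hex digit → 4 binary bits:
  6 = 0110
  A = 1010
  A = 1010
  2 = 0010
Concatenate: 0110 1010 1010 0010
= 0110101010100010


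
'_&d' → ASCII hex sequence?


String: '_&d'  (3 characters)
Per-character ASCII lookup:
  '_': special character: '_' = 95 → 0x5F
  '&': special character: '&' = 38 → 0x26
  'd': lowercase starts at 97: 'd' = 97 + 3 = 100 → 0x64
= 0x5F 0x26 0x64


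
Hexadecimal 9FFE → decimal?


Positional values:
Position 0: E × 16^0 = 14 × 1 = 14
Position 1: F × 16^1 = 15 × 16 = 240
Position 2: F × 16^2 = 15 × 256 = 3840
Position 3: 9 × 16^3 = 9 × 4096 = 36864
Sum = 14 + 240 + 3840 + 36864
= 40958


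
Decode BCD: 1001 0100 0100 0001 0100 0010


Each 4-bit group → digit:
  1001 → 9
  0100 → 4
  0100 → 4
  0001 → 1
  0100 → 4
  0010 → 2
= 944142


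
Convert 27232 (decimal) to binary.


Divide by 2 repeatedly:
27232 ÷ 2 = 13616 remainder 0
13616 ÷ 2 = 6808 remainder 0
6808 ÷ 2 = 3404 remainder 0
3404 ÷ 2 = 1702 remainder 0
1702 ÷ 2 = 851 remainder 0
851 ÷ 2 = 425 remainder 1
425 ÷ 2 = 212 remainder 1
212 ÷ 2 = 106 remainder 0
106 ÷ 2 = 53 remainder 0
53 ÷ 2 = 26 remainder 1
26 ÷ 2 = 13 remainder 0
13 ÷ 2 = 6 remainder 1
6 ÷ 2 = 3 remainder 0
3 ÷ 2 = 1 remainder 1
1 ÷ 2 = 0 remainder 1
Reading remainders bottom-up:
= 110101001100000


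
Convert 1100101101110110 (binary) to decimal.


Positional values:
Bit 1: 1 × 2^1 = 2
Bit 2: 1 × 2^2 = 4
Bit 4: 1 × 2^4 = 16
Bit 5: 1 × 2^5 = 32
Bit 6: 1 × 2^6 = 64
Bit 8: 1 × 2^8 = 256
Bit 9: 1 × 2^9 = 512
Bit 11: 1 × 2^11 = 2048
Bit 14: 1 × 2^14 = 16384
Bit 15: 1 × 2^15 = 32768
Sum = 2 + 4 + 16 + 32 + 64 + 256 + 512 + 2048 + 16384 + 32768
= 52086


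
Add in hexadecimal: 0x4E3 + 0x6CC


Align and add column by column (LSB to MSB, each column mod 16 with carry):
  04E3
+ 06CC
  ----
  col 0: 3(3) + C(12) + 0 (carry in) = 15 → F(15), carry out 0
  col 1: E(14) + C(12) + 0 (carry in) = 26 → A(10), carry out 1
  col 2: 4(4) + 6(6) + 1 (carry in) = 11 → B(11), carry out 0
  col 3: 0(0) + 0(0) + 0 (carry in) = 0 → 0(0), carry out 0
Reading digits MSB→LSB: 0BAF
Strip leading zeros: BAF
= 0xBAF


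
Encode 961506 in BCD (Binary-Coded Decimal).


Each digit → 4-bit binary:
  9 → 1001
  6 → 0110
  1 → 0001
  5 → 0101
  0 → 0000
  6 → 0110
= 1001 0110 0001 0101 0000 0110


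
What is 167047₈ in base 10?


Positional values:
Position 0: 7 × 8^0 = 7
Position 1: 4 × 8^1 = 32
Position 2: 0 × 8^2 = 0
Position 3: 7 × 8^3 = 3584
Position 4: 6 × 8^4 = 24576
Position 5: 1 × 8^5 = 32768
Sum = 7 + 32 + 0 + 3584 + 24576 + 32768
= 60967


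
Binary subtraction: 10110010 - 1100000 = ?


Align and subtract column by column (LSB to MSB, borrowing when needed):
  10110010
- 01100000
  --------
  col 0: (0 - 0 borrow-in) - 0 → 0 - 0 = 0, borrow out 0
  col 1: (1 - 0 borrow-in) - 0 → 1 - 0 = 1, borrow out 0
  col 2: (0 - 0 borrow-in) - 0 → 0 - 0 = 0, borrow out 0
  col 3: (0 - 0 borrow-in) - 0 → 0 - 0 = 0, borrow out 0
  col 4: (1 - 0 borrow-in) - 0 → 1 - 0 = 1, borrow out 0
  col 5: (1 - 0 borrow-in) - 1 → 1 - 1 = 0, borrow out 0
  col 6: (0 - 0 borrow-in) - 1 → borrow from next column: (0+2) - 1 = 1, borrow out 1
  col 7: (1 - 1 borrow-in) - 0 → 0 - 0 = 0, borrow out 0
Reading bits MSB→LSB: 01010010
Strip leading zeros: 1010010
= 1010010


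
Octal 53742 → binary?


Each octal digit → 3 binary bits:
  5 = 101
  3 = 011
  7 = 111
  4 = 100
  2 = 010
Concatenate: 101 011 111 100 010
= 101011111100010


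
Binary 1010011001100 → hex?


Group into 4-bit nibbles: 0001010011001100
  0001 = 1
  0100 = 4
  1100 = C
  1100 = C
= 0x14CC


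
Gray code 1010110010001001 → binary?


Gray code: 1010110010001001
MSB stays the same: 1
Each subsequent bit = prev_binary XOR current_gray:
  B[1] = 1 XOR 0 = 1
  B[2] = 1 XOR 1 = 0
  B[3] = 0 XOR 0 = 0
  B[4] = 0 XOR 1 = 1
  B[5] = 1 XOR 1 = 0
  B[6] = 0 XOR 0 = 0
  B[7] = 0 XOR 0 = 0
  B[8] = 0 XOR 1 = 1
  B[9] = 1 XOR 0 = 1
  B[10] = 1 XOR 0 = 1
  B[11] = 1 XOR 0 = 1
  B[12] = 1 XOR 1 = 0
  B[13] = 0 XOR 0 = 0
  B[14] = 0 XOR 0 = 0
  B[15] = 0 XOR 1 = 1
= 1100100011110001 (51441 decimal)


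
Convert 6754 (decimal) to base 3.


Divide by 3 repeatedly:
6754 ÷ 3 = 2251 remainder 1
2251 ÷ 3 = 750 remainder 1
750 ÷ 3 = 250 remainder 0
250 ÷ 3 = 83 remainder 1
83 ÷ 3 = 27 remainder 2
27 ÷ 3 = 9 remainder 0
9 ÷ 3 = 3 remainder 0
3 ÷ 3 = 1 remainder 0
1 ÷ 3 = 0 remainder 1
Reading remainders bottom-up:
= 100021011


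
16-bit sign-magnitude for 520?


Sign bit: 0 (positive)
Magnitude: 520 = 000001000001000
= 0000001000001000


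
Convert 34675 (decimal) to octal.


Divide by 8 repeatedly:
34675 ÷ 8 = 4334 remainder 3
4334 ÷ 8 = 541 remainder 6
541 ÷ 8 = 67 remainder 5
67 ÷ 8 = 8 remainder 3
8 ÷ 8 = 1 remainder 0
1 ÷ 8 = 0 remainder 1
Reading remainders bottom-up:
= 0o103563


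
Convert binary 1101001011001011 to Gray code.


Binary: 1101001011001011
Gray code: G = B XOR (B >> 1)
B >> 1 = 0110100101100101
1101001011001011 XOR 0110100101100101:
  1 XOR 0 = 1
  1 XOR 1 = 0
  0 XOR 1 = 1
  1 XOR 0 = 1
  0 XOR 1 = 1
  0 XOR 0 = 0
  1 XOR 0 = 1
  0 XOR 1 = 1
  1 XOR 0 = 1
  1 XOR 1 = 0
  0 XOR 1 = 1
  0 XOR 0 = 0
  1 XOR 0 = 1
  0 XOR 1 = 1
  1 XOR 0 = 1
  1 XOR 1 = 0
= 1011101110101110


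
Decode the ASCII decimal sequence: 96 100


Codes (decimal): 96 100
Per-code ASCII lookup:
  96  (special character) → '`'
  100  (range 97-122: lowercase, 100 - 97 = 3) → 'd'
= '`d'


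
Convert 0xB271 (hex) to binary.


Each hex digit → 4 binary bits:
  B = 1011
  2 = 0010
  7 = 0111
  1 = 0001
Concatenate: 1011 0010 0111 0001
= 1011001001110001


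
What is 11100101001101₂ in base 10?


Positional values:
Bit 0: 1 × 2^0 = 1
Bit 2: 1 × 2^2 = 4
Bit 3: 1 × 2^3 = 8
Bit 6: 1 × 2^6 = 64
Bit 8: 1 × 2^8 = 256
Bit 11: 1 × 2^11 = 2048
Bit 12: 1 × 2^12 = 4096
Bit 13: 1 × 2^13 = 8192
Sum = 1 + 4 + 8 + 64 + 256 + 2048 + 4096 + 8192
= 14669


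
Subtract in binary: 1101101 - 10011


Align and subtract column by column (LSB to MSB, borrowing when needed):
  1101101
- 0010011
  -------
  col 0: (1 - 0 borrow-in) - 1 → 1 - 1 = 0, borrow out 0
  col 1: (0 - 0 borrow-in) - 1 → borrow from next column: (0+2) - 1 = 1, borrow out 1
  col 2: (1 - 1 borrow-in) - 0 → 0 - 0 = 0, borrow out 0
  col 3: (1 - 0 borrow-in) - 0 → 1 - 0 = 1, borrow out 0
  col 4: (0 - 0 borrow-in) - 1 → borrow from next column: (0+2) - 1 = 1, borrow out 1
  col 5: (1 - 1 borrow-in) - 0 → 0 - 0 = 0, borrow out 0
  col 6: (1 - 0 borrow-in) - 0 → 1 - 0 = 1, borrow out 0
Reading bits MSB→LSB: 1011010
Strip leading zeros: 1011010
= 1011010


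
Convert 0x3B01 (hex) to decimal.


Positional values:
Position 0: 1 × 16^0 = 1 × 1 = 1
Position 1: 0 × 16^1 = 0 × 16 = 0
Position 2: B × 16^2 = 11 × 256 = 2816
Position 3: 3 × 16^3 = 3 × 4096 = 12288
Sum = 1 + 0 + 2816 + 12288
= 15105


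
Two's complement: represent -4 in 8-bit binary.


Original: 00000100
Step 1 - Invert all bits: 11111011
Step 2 - Add 1: 11111011 + 1
= 11111100 (represents -4)


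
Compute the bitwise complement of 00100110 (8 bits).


Original: 00100110
Invert all bits:
  bit 0: 0 → 1
  bit 1: 0 → 1
  bit 2: 1 → 0
  bit 3: 0 → 1
  bit 4: 0 → 1
  bit 5: 1 → 0
  bit 6: 1 → 0
  bit 7: 0 → 1
= 11011001


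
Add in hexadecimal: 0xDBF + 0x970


Align and add column by column (LSB to MSB, each column mod 16 with carry):
  0DBF
+ 0970
  ----
  col 0: F(15) + 0(0) + 0 (carry in) = 15 → F(15), carry out 0
  col 1: B(11) + 7(7) + 0 (carry in) = 18 → 2(2), carry out 1
  col 2: D(13) + 9(9) + 1 (carry in) = 23 → 7(7), carry out 1
  col 3: 0(0) + 0(0) + 1 (carry in) = 1 → 1(1), carry out 0
Reading digits MSB→LSB: 172F
Strip leading zeros: 172F
= 0x172F


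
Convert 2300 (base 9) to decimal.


Positional values (base 9):
  0 × 9^0 = 0 × 1 = 0
  0 × 9^1 = 0 × 9 = 0
  3 × 9^2 = 3 × 81 = 243
  2 × 9^3 = 2 × 729 = 1458
Sum = 0 + 0 + 243 + 1458
= 1701


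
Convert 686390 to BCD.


Each digit → 4-bit binary:
  6 → 0110
  8 → 1000
  6 → 0110
  3 → 0011
  9 → 1001
  0 → 0000
= 0110 1000 0110 0011 1001 0000


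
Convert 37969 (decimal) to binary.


Divide by 2 repeatedly:
37969 ÷ 2 = 18984 remainder 1
18984 ÷ 2 = 9492 remainder 0
9492 ÷ 2 = 4746 remainder 0
4746 ÷ 2 = 2373 remainder 0
2373 ÷ 2 = 1186 remainder 1
1186 ÷ 2 = 593 remainder 0
593 ÷ 2 = 296 remainder 1
296 ÷ 2 = 148 remainder 0
148 ÷ 2 = 74 remainder 0
74 ÷ 2 = 37 remainder 0
37 ÷ 2 = 18 remainder 1
18 ÷ 2 = 9 remainder 0
9 ÷ 2 = 4 remainder 1
4 ÷ 2 = 2 remainder 0
2 ÷ 2 = 1 remainder 0
1 ÷ 2 = 0 remainder 1
Reading remainders bottom-up:
= 1001010001010001


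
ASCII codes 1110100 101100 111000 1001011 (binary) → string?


Codes (binary): 1110100 101100 111000 1001011
Per-code ASCII lookup:
  1110100 = 116  (range 97-122: lowercase, 116 - 97 = 19) → 't'
  101100 = 44  (special character) → ','
  111000 = 56  (range 48-57: digits, 56 - 48 = 8) → '8'
  1001011 = 75  (range 65-90: uppercase, 75 - 65 = 10) → 'K'
= 't,8K'


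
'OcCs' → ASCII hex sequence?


String: 'OcCs'  (4 characters)
Per-character ASCII lookup:
  'O': uppercase starts at 65: 'O' = 65 + 14 = 79 → 0x4F
  'c': lowercase starts at 97: 'c' = 97 + 2 = 99 → 0x63
  'C': uppercase starts at 65: 'C' = 65 + 2 = 67 → 0x43
  's': lowercase starts at 97: 's' = 97 + 18 = 115 → 0x73
= 0x4F 0x63 0x43 0x73


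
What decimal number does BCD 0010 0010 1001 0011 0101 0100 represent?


Each 4-bit group → digit:
  0010 → 2
  0010 → 2
  1001 → 9
  0011 → 3
  0101 → 5
  0100 → 4
= 229354


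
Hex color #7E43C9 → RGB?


Hex: #7E43C9
R = 7E₁₆ = 126
G = 43₁₆ = 67
B = C9₁₆ = 201
= RGB(126, 67, 201)


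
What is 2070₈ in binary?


Each octal digit → 3 binary bits:
  2 = 010
  0 = 000
  7 = 111
  0 = 000
Concatenate: 010 000 111 000
= 010000111000


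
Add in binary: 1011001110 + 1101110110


Align and add column by column (LSB to MSB, carry propagating):
  01011001110
+ 01101110110
  -----------
  col 0: 0 + 0 + 0 (carry in) = 0 → bit 0, carry out 0
  col 1: 1 + 1 + 0 (carry in) = 2 → bit 0, carry out 1
  col 2: 1 + 1 + 1 (carry in) = 3 → bit 1, carry out 1
  col 3: 1 + 0 + 1 (carry in) = 2 → bit 0, carry out 1
  col 4: 0 + 1 + 1 (carry in) = 2 → bit 0, carry out 1
  col 5: 0 + 1 + 1 (carry in) = 2 → bit 0, carry out 1
  col 6: 1 + 1 + 1 (carry in) = 3 → bit 1, carry out 1
  col 7: 1 + 0 + 1 (carry in) = 2 → bit 0, carry out 1
  col 8: 0 + 1 + 1 (carry in) = 2 → bit 0, carry out 1
  col 9: 1 + 1 + 1 (carry in) = 3 → bit 1, carry out 1
  col 10: 0 + 0 + 1 (carry in) = 1 → bit 1, carry out 0
Reading bits MSB→LSB: 11001000100
Strip leading zeros: 11001000100
= 11001000100


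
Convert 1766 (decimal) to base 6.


Divide by 6 repeatedly:
1766 ÷ 6 = 294 remainder 2
294 ÷ 6 = 49 remainder 0
49 ÷ 6 = 8 remainder 1
8 ÷ 6 = 1 remainder 2
1 ÷ 6 = 0 remainder 1
Reading remainders bottom-up:
= 12102


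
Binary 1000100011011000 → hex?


Group into 4-bit nibbles: 1000100011011000
  1000 = 8
  1000 = 8
  1101 = D
  1000 = 8
= 0x88D8


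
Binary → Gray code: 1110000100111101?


Binary: 1110000100111101
Gray code: G = B XOR (B >> 1)
B >> 1 = 0111000010011110
1110000100111101 XOR 0111000010011110:
  1 XOR 0 = 1
  1 XOR 1 = 0
  1 XOR 1 = 0
  0 XOR 1 = 1
  0 XOR 0 = 0
  0 XOR 0 = 0
  0 XOR 0 = 0
  1 XOR 0 = 1
  0 XOR 1 = 1
  0 XOR 0 = 0
  1 XOR 0 = 1
  1 XOR 1 = 0
  1 XOR 1 = 0
  1 XOR 1 = 0
  0 XOR 1 = 1
  1 XOR 0 = 1
= 1001000110100011


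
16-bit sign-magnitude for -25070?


Sign bit: 1 (negative)
Magnitude: 25070 = 110000111101110
= 1110000111101110


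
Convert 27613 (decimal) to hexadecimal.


Divide by 16 repeatedly:
27613 ÷ 16 = 1725 remainder 13 (D)
1725 ÷ 16 = 107 remainder 13 (D)
107 ÷ 16 = 6 remainder 11 (B)
6 ÷ 16 = 0 remainder 6 (6)
Reading remainders bottom-up:
= 0x6BDD


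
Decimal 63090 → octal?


Divide by 8 repeatedly:
63090 ÷ 8 = 7886 remainder 2
7886 ÷ 8 = 985 remainder 6
985 ÷ 8 = 123 remainder 1
123 ÷ 8 = 15 remainder 3
15 ÷ 8 = 1 remainder 7
1 ÷ 8 = 0 remainder 1
Reading remainders bottom-up:
= 0o173162


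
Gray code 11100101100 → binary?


Gray code: 11100101100
MSB stays the same: 1
Each subsequent bit = prev_binary XOR current_gray:
  B[1] = 1 XOR 1 = 0
  B[2] = 0 XOR 1 = 1
  B[3] = 1 XOR 0 = 1
  B[4] = 1 XOR 0 = 1
  B[5] = 1 XOR 1 = 0
  B[6] = 0 XOR 0 = 0
  B[7] = 0 XOR 1 = 1
  B[8] = 1 XOR 1 = 0
  B[9] = 0 XOR 0 = 0
  B[10] = 0 XOR 0 = 0
= 10111001000 (1480 decimal)


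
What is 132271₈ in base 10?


Positional values:
Position 0: 1 × 8^0 = 1
Position 1: 7 × 8^1 = 56
Position 2: 2 × 8^2 = 128
Position 3: 2 × 8^3 = 1024
Position 4: 3 × 8^4 = 12288
Position 5: 1 × 8^5 = 32768
Sum = 1 + 56 + 128 + 1024 + 12288 + 32768
= 46265


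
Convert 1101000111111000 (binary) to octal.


Group into 3-bit groups: 001101000111111000
  001 = 1
  101 = 5
  000 = 0
  111 = 7
  111 = 7
  000 = 0
= 0o150770


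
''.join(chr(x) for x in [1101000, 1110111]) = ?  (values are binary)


Codes (binary): 1101000 1110111
Per-code ASCII lookup:
  1101000 = 104  (range 97-122: lowercase, 104 - 97 = 7) → 'h'
  1110111 = 119  (range 97-122: lowercase, 119 - 97 = 22) → 'w'
= 'hw'


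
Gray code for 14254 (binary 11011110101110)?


Binary: 11011110101110
Gray code: G = B XOR (B >> 1)
B >> 1 = 01101111010111
11011110101110 XOR 01101111010111:
  1 XOR 0 = 1
  1 XOR 1 = 0
  0 XOR 1 = 1
  1 XOR 0 = 1
  1 XOR 1 = 0
  1 XOR 1 = 0
  1 XOR 1 = 0
  0 XOR 1 = 1
  1 XOR 0 = 1
  0 XOR 1 = 1
  1 XOR 0 = 1
  1 XOR 1 = 0
  1 XOR 1 = 0
  0 XOR 1 = 1
= 10110001111001


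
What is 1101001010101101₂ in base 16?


Group into 4-bit nibbles: 1101001010101101
  1101 = D
  0010 = 2
  1010 = A
  1101 = D
= 0xD2AD


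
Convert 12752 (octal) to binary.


Each octal digit → 3 binary bits:
  1 = 001
  2 = 010
  7 = 111
  5 = 101
  2 = 010
Concatenate: 001 010 111 101 010
= 001010111101010


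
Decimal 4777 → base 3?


Divide by 3 repeatedly:
4777 ÷ 3 = 1592 remainder 1
1592 ÷ 3 = 530 remainder 2
530 ÷ 3 = 176 remainder 2
176 ÷ 3 = 58 remainder 2
58 ÷ 3 = 19 remainder 1
19 ÷ 3 = 6 remainder 1
6 ÷ 3 = 2 remainder 0
2 ÷ 3 = 0 remainder 2
Reading remainders bottom-up:
= 20112221


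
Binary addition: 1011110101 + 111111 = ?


Align and add column by column (LSB to MSB, carry propagating):
  01011110101
+ 00000111111
  -----------
  col 0: 1 + 1 + 0 (carry in) = 2 → bit 0, carry out 1
  col 1: 0 + 1 + 1 (carry in) = 2 → bit 0, carry out 1
  col 2: 1 + 1 + 1 (carry in) = 3 → bit 1, carry out 1
  col 3: 0 + 1 + 1 (carry in) = 2 → bit 0, carry out 1
  col 4: 1 + 1 + 1 (carry in) = 3 → bit 1, carry out 1
  col 5: 1 + 1 + 1 (carry in) = 3 → bit 1, carry out 1
  col 6: 1 + 0 + 1 (carry in) = 2 → bit 0, carry out 1
  col 7: 1 + 0 + 1 (carry in) = 2 → bit 0, carry out 1
  col 8: 0 + 0 + 1 (carry in) = 1 → bit 1, carry out 0
  col 9: 1 + 0 + 0 (carry in) = 1 → bit 1, carry out 0
  col 10: 0 + 0 + 0 (carry in) = 0 → bit 0, carry out 0
Reading bits MSB→LSB: 01100110100
Strip leading zeros: 1100110100
= 1100110100


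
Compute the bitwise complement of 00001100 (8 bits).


Original: 00001100
Invert all bits:
  bit 0: 0 → 1
  bit 1: 0 → 1
  bit 2: 0 → 1
  bit 3: 0 → 1
  bit 4: 1 → 0
  bit 5: 1 → 0
  bit 6: 0 → 1
  bit 7: 0 → 1
= 11110011


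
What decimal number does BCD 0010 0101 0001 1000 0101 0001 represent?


Each 4-bit group → digit:
  0010 → 2
  0101 → 5
  0001 → 1
  1000 → 8
  0101 → 5
  0001 → 1
= 251851


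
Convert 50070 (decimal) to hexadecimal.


Divide by 16 repeatedly:
50070 ÷ 16 = 3129 remainder 6 (6)
3129 ÷ 16 = 195 remainder 9 (9)
195 ÷ 16 = 12 remainder 3 (3)
12 ÷ 16 = 0 remainder 12 (C)
Reading remainders bottom-up:
= 0xC396


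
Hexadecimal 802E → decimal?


Positional values:
Position 0: E × 16^0 = 14 × 1 = 14
Position 1: 2 × 16^1 = 2 × 16 = 32
Position 2: 0 × 16^2 = 0 × 256 = 0
Position 3: 8 × 16^3 = 8 × 4096 = 32768
Sum = 14 + 32 + 0 + 32768
= 32814


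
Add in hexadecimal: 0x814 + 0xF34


Align and add column by column (LSB to MSB, each column mod 16 with carry):
  0814
+ 0F34
  ----
  col 0: 4(4) + 4(4) + 0 (carry in) = 8 → 8(8), carry out 0
  col 1: 1(1) + 3(3) + 0 (carry in) = 4 → 4(4), carry out 0
  col 2: 8(8) + F(15) + 0 (carry in) = 23 → 7(7), carry out 1
  col 3: 0(0) + 0(0) + 1 (carry in) = 1 → 1(1), carry out 0
Reading digits MSB→LSB: 1748
Strip leading zeros: 1748
= 0x1748


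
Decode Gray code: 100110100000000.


Gray code: 100110100000000
MSB stays the same: 1
Each subsequent bit = prev_binary XOR current_gray:
  B[1] = 1 XOR 0 = 1
  B[2] = 1 XOR 0 = 1
  B[3] = 1 XOR 1 = 0
  B[4] = 0 XOR 1 = 1
  B[5] = 1 XOR 0 = 1
  B[6] = 1 XOR 1 = 0
  B[7] = 0 XOR 0 = 0
  B[8] = 0 XOR 0 = 0
  B[9] = 0 XOR 0 = 0
  B[10] = 0 XOR 0 = 0
  B[11] = 0 XOR 0 = 0
  B[12] = 0 XOR 0 = 0
  B[13] = 0 XOR 0 = 0
  B[14] = 0 XOR 0 = 0
= 111011000000000 (30208 decimal)


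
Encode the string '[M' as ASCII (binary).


String: '[M'  (2 characters)
Per-character ASCII lookup:
  '[': special character: '[' = 91 → 1011011
  'M': uppercase starts at 65: 'M' = 65 + 12 = 77 → 1001101
= 1011011 1001101


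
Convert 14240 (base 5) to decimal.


Positional values (base 5):
  0 × 5^0 = 0 × 1 = 0
  4 × 5^1 = 4 × 5 = 20
  2 × 5^2 = 2 × 25 = 50
  4 × 5^3 = 4 × 125 = 500
  1 × 5^4 = 1 × 625 = 625
Sum = 0 + 20 + 50 + 500 + 625
= 1195


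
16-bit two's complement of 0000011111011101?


Original: 0000011111011101
Step 1 - Invert all bits: 1111100000100010
Step 2 - Add 1: 1111100000100010 + 1
= 1111100000100011 (represents -2013)


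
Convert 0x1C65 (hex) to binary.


Each hex digit → 4 binary bits:
  1 = 0001
  C = 1100
  6 = 0110
  5 = 0101
Concatenate: 0001 1100 0110 0101
= 0001110001100101


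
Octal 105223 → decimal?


Positional values:
Position 0: 3 × 8^0 = 3
Position 1: 2 × 8^1 = 16
Position 2: 2 × 8^2 = 128
Position 3: 5 × 8^3 = 2560
Position 4: 0 × 8^4 = 0
Position 5: 1 × 8^5 = 32768
Sum = 3 + 16 + 128 + 2560 + 0 + 32768
= 35475


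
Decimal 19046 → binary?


Divide by 2 repeatedly:
19046 ÷ 2 = 9523 remainder 0
9523 ÷ 2 = 4761 remainder 1
4761 ÷ 2 = 2380 remainder 1
2380 ÷ 2 = 1190 remainder 0
1190 ÷ 2 = 595 remainder 0
595 ÷ 2 = 297 remainder 1
297 ÷ 2 = 148 remainder 1
148 ÷ 2 = 74 remainder 0
74 ÷ 2 = 37 remainder 0
37 ÷ 2 = 18 remainder 1
18 ÷ 2 = 9 remainder 0
9 ÷ 2 = 4 remainder 1
4 ÷ 2 = 2 remainder 0
2 ÷ 2 = 1 remainder 0
1 ÷ 2 = 0 remainder 1
Reading remainders bottom-up:
= 100101001100110


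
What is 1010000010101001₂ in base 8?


Group into 3-bit groups: 001010000010101001
  001 = 1
  010 = 2
  000 = 0
  010 = 2
  101 = 5
  001 = 1
= 0o120251


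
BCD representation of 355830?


Each digit → 4-bit binary:
  3 → 0011
  5 → 0101
  5 → 0101
  8 → 1000
  3 → 0011
  0 → 0000
= 0011 0101 0101 1000 0011 0000


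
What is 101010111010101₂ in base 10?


Positional values:
Bit 0: 1 × 2^0 = 1
Bit 2: 1 × 2^2 = 4
Bit 4: 1 × 2^4 = 16
Bit 6: 1 × 2^6 = 64
Bit 7: 1 × 2^7 = 128
Bit 8: 1 × 2^8 = 256
Bit 10: 1 × 2^10 = 1024
Bit 12: 1 × 2^12 = 4096
Bit 14: 1 × 2^14 = 16384
Sum = 1 + 4 + 16 + 64 + 128 + 256 + 1024 + 4096 + 16384
= 21973


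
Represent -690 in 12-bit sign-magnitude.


Sign bit: 1 (negative)
Magnitude: 690 = 01010110010
= 101010110010


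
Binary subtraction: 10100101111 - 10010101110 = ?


Align and subtract column by column (LSB to MSB, borrowing when needed):
  10100101111
- 10010101110
  -----------
  col 0: (1 - 0 borrow-in) - 0 → 1 - 0 = 1, borrow out 0
  col 1: (1 - 0 borrow-in) - 1 → 1 - 1 = 0, borrow out 0
  col 2: (1 - 0 borrow-in) - 1 → 1 - 1 = 0, borrow out 0
  col 3: (1 - 0 borrow-in) - 1 → 1 - 1 = 0, borrow out 0
  col 4: (0 - 0 borrow-in) - 0 → 0 - 0 = 0, borrow out 0
  col 5: (1 - 0 borrow-in) - 1 → 1 - 1 = 0, borrow out 0
  col 6: (0 - 0 borrow-in) - 0 → 0 - 0 = 0, borrow out 0
  col 7: (0 - 0 borrow-in) - 1 → borrow from next column: (0+2) - 1 = 1, borrow out 1
  col 8: (1 - 1 borrow-in) - 0 → 0 - 0 = 0, borrow out 0
  col 9: (0 - 0 borrow-in) - 0 → 0 - 0 = 0, borrow out 0
  col 10: (1 - 0 borrow-in) - 1 → 1 - 1 = 0, borrow out 0
Reading bits MSB→LSB: 00010000001
Strip leading zeros: 10000001
= 10000001


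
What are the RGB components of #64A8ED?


Hex: #64A8ED
R = 64₁₆ = 100
G = A8₁₆ = 168
B = ED₁₆ = 237
= RGB(100, 168, 237)


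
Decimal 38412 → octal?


Divide by 8 repeatedly:
38412 ÷ 8 = 4801 remainder 4
4801 ÷ 8 = 600 remainder 1
600 ÷ 8 = 75 remainder 0
75 ÷ 8 = 9 remainder 3
9 ÷ 8 = 1 remainder 1
1 ÷ 8 = 0 remainder 1
Reading remainders bottom-up:
= 0o113014


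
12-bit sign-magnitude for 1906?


Sign bit: 0 (positive)
Magnitude: 1906 = 11101110010
= 011101110010


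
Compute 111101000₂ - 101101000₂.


Align and subtract column by column (LSB to MSB, borrowing when needed):
  111101000
- 101101000
  ---------
  col 0: (0 - 0 borrow-in) - 0 → 0 - 0 = 0, borrow out 0
  col 1: (0 - 0 borrow-in) - 0 → 0 - 0 = 0, borrow out 0
  col 2: (0 - 0 borrow-in) - 0 → 0 - 0 = 0, borrow out 0
  col 3: (1 - 0 borrow-in) - 1 → 1 - 1 = 0, borrow out 0
  col 4: (0 - 0 borrow-in) - 0 → 0 - 0 = 0, borrow out 0
  col 5: (1 - 0 borrow-in) - 1 → 1 - 1 = 0, borrow out 0
  col 6: (1 - 0 borrow-in) - 1 → 1 - 1 = 0, borrow out 0
  col 7: (1 - 0 borrow-in) - 0 → 1 - 0 = 1, borrow out 0
  col 8: (1 - 0 borrow-in) - 1 → 1 - 1 = 0, borrow out 0
Reading bits MSB→LSB: 010000000
Strip leading zeros: 10000000
= 10000000


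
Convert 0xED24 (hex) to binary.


Each hex digit → 4 binary bits:
  E = 1110
  D = 1101
  2 = 0010
  4 = 0100
Concatenate: 1110 1101 0010 0100
= 1110110100100100


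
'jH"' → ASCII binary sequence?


String: 'jH"'  (3 characters)
Per-character ASCII lookup:
  'j': lowercase starts at 97: 'j' = 97 + 9 = 106 → 1101010
  'H': uppercase starts at 65: 'H' = 65 + 7 = 72 → 1001000
  '"': special character: '"' = 34 → 100010
= 1101010 1001000 100010


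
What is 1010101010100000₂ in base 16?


Group into 4-bit nibbles: 1010101010100000
  1010 = A
  1010 = A
  1010 = A
  0000 = 0
= 0xAAA0


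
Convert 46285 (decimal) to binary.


Divide by 2 repeatedly:
46285 ÷ 2 = 23142 remainder 1
23142 ÷ 2 = 11571 remainder 0
11571 ÷ 2 = 5785 remainder 1
5785 ÷ 2 = 2892 remainder 1
2892 ÷ 2 = 1446 remainder 0
1446 ÷ 2 = 723 remainder 0
723 ÷ 2 = 361 remainder 1
361 ÷ 2 = 180 remainder 1
180 ÷ 2 = 90 remainder 0
90 ÷ 2 = 45 remainder 0
45 ÷ 2 = 22 remainder 1
22 ÷ 2 = 11 remainder 0
11 ÷ 2 = 5 remainder 1
5 ÷ 2 = 2 remainder 1
2 ÷ 2 = 1 remainder 0
1 ÷ 2 = 0 remainder 1
Reading remainders bottom-up:
= 1011010011001101


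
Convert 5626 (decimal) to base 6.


Divide by 6 repeatedly:
5626 ÷ 6 = 937 remainder 4
937 ÷ 6 = 156 remainder 1
156 ÷ 6 = 26 remainder 0
26 ÷ 6 = 4 remainder 2
4 ÷ 6 = 0 remainder 4
Reading remainders bottom-up:
= 42014


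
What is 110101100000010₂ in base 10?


Positional values:
Bit 1: 1 × 2^1 = 2
Bit 8: 1 × 2^8 = 256
Bit 9: 1 × 2^9 = 512
Bit 11: 1 × 2^11 = 2048
Bit 13: 1 × 2^13 = 8192
Bit 14: 1 × 2^14 = 16384
Sum = 2 + 256 + 512 + 2048 + 8192 + 16384
= 27394


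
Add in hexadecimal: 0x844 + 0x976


Align and add column by column (LSB to MSB, each column mod 16 with carry):
  0844
+ 0976
  ----
  col 0: 4(4) + 6(6) + 0 (carry in) = 10 → A(10), carry out 0
  col 1: 4(4) + 7(7) + 0 (carry in) = 11 → B(11), carry out 0
  col 2: 8(8) + 9(9) + 0 (carry in) = 17 → 1(1), carry out 1
  col 3: 0(0) + 0(0) + 1 (carry in) = 1 → 1(1), carry out 0
Reading digits MSB→LSB: 11BA
Strip leading zeros: 11BA
= 0x11BA


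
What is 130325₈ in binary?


Each octal digit → 3 binary bits:
  1 = 001
  3 = 011
  0 = 000
  3 = 011
  2 = 010
  5 = 101
Concatenate: 001 011 000 011 010 101
= 001011000011010101


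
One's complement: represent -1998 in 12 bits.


Original: 011111001110
Invert all bits:
  bit 0: 0 → 1
  bit 1: 1 → 0
  bit 2: 1 → 0
  bit 3: 1 → 0
  bit 4: 1 → 0
  bit 5: 1 → 0
  bit 6: 0 → 1
  bit 7: 0 → 1
  bit 8: 1 → 0
  bit 9: 1 → 0
  bit 10: 1 → 0
  bit 11: 0 → 1
= 100000110001


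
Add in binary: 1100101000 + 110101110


Align and add column by column (LSB to MSB, carry propagating):
  01100101000
+ 00110101110
  -----------
  col 0: 0 + 0 + 0 (carry in) = 0 → bit 0, carry out 0
  col 1: 0 + 1 + 0 (carry in) = 1 → bit 1, carry out 0
  col 2: 0 + 1 + 0 (carry in) = 1 → bit 1, carry out 0
  col 3: 1 + 1 + 0 (carry in) = 2 → bit 0, carry out 1
  col 4: 0 + 0 + 1 (carry in) = 1 → bit 1, carry out 0
  col 5: 1 + 1 + 0 (carry in) = 2 → bit 0, carry out 1
  col 6: 0 + 0 + 1 (carry in) = 1 → bit 1, carry out 0
  col 7: 0 + 1 + 0 (carry in) = 1 → bit 1, carry out 0
  col 8: 1 + 1 + 0 (carry in) = 2 → bit 0, carry out 1
  col 9: 1 + 0 + 1 (carry in) = 2 → bit 0, carry out 1
  col 10: 0 + 0 + 1 (carry in) = 1 → bit 1, carry out 0
Reading bits MSB→LSB: 10011010110
Strip leading zeros: 10011010110
= 10011010110


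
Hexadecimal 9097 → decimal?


Positional values:
Position 0: 7 × 16^0 = 7 × 1 = 7
Position 1: 9 × 16^1 = 9 × 16 = 144
Position 2: 0 × 16^2 = 0 × 256 = 0
Position 3: 9 × 16^3 = 9 × 4096 = 36864
Sum = 7 + 144 + 0 + 36864
= 37015


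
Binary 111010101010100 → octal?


Group into 3-bit groups: 111010101010100
  111 = 7
  010 = 2
  101 = 5
  010 = 2
  100 = 4
= 0o72524


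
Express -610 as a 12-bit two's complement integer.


Original: 001001100010
Step 1 - Invert all bits: 110110011101
Step 2 - Add 1: 110110011101 + 1
= 110110011110 (represents -610)


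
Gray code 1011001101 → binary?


Gray code: 1011001101
MSB stays the same: 1
Each subsequent bit = prev_binary XOR current_gray:
  B[1] = 1 XOR 0 = 1
  B[2] = 1 XOR 1 = 0
  B[3] = 0 XOR 1 = 1
  B[4] = 1 XOR 0 = 1
  B[5] = 1 XOR 0 = 1
  B[6] = 1 XOR 1 = 0
  B[7] = 0 XOR 1 = 1
  B[8] = 1 XOR 0 = 1
  B[9] = 1 XOR 1 = 0
= 1101110110 (886 decimal)


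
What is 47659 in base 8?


Divide by 8 repeatedly:
47659 ÷ 8 = 5957 remainder 3
5957 ÷ 8 = 744 remainder 5
744 ÷ 8 = 93 remainder 0
93 ÷ 8 = 11 remainder 5
11 ÷ 8 = 1 remainder 3
1 ÷ 8 = 0 remainder 1
Reading remainders bottom-up:
= 0o135053


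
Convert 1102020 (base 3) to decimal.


Positional values (base 3):
  0 × 3^0 = 0 × 1 = 0
  2 × 3^1 = 2 × 3 = 6
  0 × 3^2 = 0 × 9 = 0
  2 × 3^3 = 2 × 27 = 54
  0 × 3^4 = 0 × 81 = 0
  1 × 3^5 = 1 × 243 = 243
  1 × 3^6 = 1 × 729 = 729
Sum = 0 + 6 + 0 + 54 + 0 + 243 + 729
= 1032


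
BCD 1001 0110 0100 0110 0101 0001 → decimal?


Each 4-bit group → digit:
  1001 → 9
  0110 → 6
  0100 → 4
  0110 → 6
  0101 → 5
  0001 → 1
= 964651


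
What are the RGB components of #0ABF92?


Hex: #0ABF92
R = 0A₁₆ = 10
G = BF₁₆ = 191
B = 92₁₆ = 146
= RGB(10, 191, 146)


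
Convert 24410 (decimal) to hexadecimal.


Divide by 16 repeatedly:
24410 ÷ 16 = 1525 remainder 10 (A)
1525 ÷ 16 = 95 remainder 5 (5)
95 ÷ 16 = 5 remainder 15 (F)
5 ÷ 16 = 0 remainder 5 (5)
Reading remainders bottom-up:
= 0x5F5A


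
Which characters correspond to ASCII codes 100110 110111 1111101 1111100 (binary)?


Codes (binary): 100110 110111 1111101 1111100
Per-code ASCII lookup:
  100110 = 38  (special character) → '&'
  110111 = 55  (range 48-57: digits, 55 - 48 = 7) → '7'
  1111101 = 125  (special character) → '}'
  1111100 = 124  (special character) → '|'
= '&7}|'


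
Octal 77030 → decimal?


Positional values:
Position 0: 0 × 8^0 = 0
Position 1: 3 × 8^1 = 24
Position 2: 0 × 8^2 = 0
Position 3: 7 × 8^3 = 3584
Position 4: 7 × 8^4 = 28672
Sum = 0 + 24 + 0 + 3584 + 28672
= 32280


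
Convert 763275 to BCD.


Each digit → 4-bit binary:
  7 → 0111
  6 → 0110
  3 → 0011
  2 → 0010
  7 → 0111
  5 → 0101
= 0111 0110 0011 0010 0111 0101


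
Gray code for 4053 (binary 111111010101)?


Binary: 111111010101
Gray code: G = B XOR (B >> 1)
B >> 1 = 011111101010
111111010101 XOR 011111101010:
  1 XOR 0 = 1
  1 XOR 1 = 0
  1 XOR 1 = 0
  1 XOR 1 = 0
  1 XOR 1 = 0
  1 XOR 1 = 0
  0 XOR 1 = 1
  1 XOR 0 = 1
  0 XOR 1 = 1
  1 XOR 0 = 1
  0 XOR 1 = 1
  1 XOR 0 = 1
= 100000111111


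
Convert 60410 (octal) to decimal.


Positional values:
Position 0: 0 × 8^0 = 0
Position 1: 1 × 8^1 = 8
Position 2: 4 × 8^2 = 256
Position 3: 0 × 8^3 = 0
Position 4: 6 × 8^4 = 24576
Sum = 0 + 8 + 256 + 0 + 24576
= 24840


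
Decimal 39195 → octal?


Divide by 8 repeatedly:
39195 ÷ 8 = 4899 remainder 3
4899 ÷ 8 = 612 remainder 3
612 ÷ 8 = 76 remainder 4
76 ÷ 8 = 9 remainder 4
9 ÷ 8 = 1 remainder 1
1 ÷ 8 = 0 remainder 1
Reading remainders bottom-up:
= 0o114433


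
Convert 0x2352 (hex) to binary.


Each hex digit → 4 binary bits:
  2 = 0010
  3 = 0011
  5 = 0101
  2 = 0010
Concatenate: 0010 0011 0101 0010
= 0010001101010010


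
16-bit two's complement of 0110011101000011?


Original: 0110011101000011
Step 1 - Invert all bits: 1001100010111100
Step 2 - Add 1: 1001100010111100 + 1
= 1001100010111101 (represents -26435)


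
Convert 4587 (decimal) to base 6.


Divide by 6 repeatedly:
4587 ÷ 6 = 764 remainder 3
764 ÷ 6 = 127 remainder 2
127 ÷ 6 = 21 remainder 1
21 ÷ 6 = 3 remainder 3
3 ÷ 6 = 0 remainder 3
Reading remainders bottom-up:
= 33123


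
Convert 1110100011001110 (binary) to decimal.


Positional values:
Bit 1: 1 × 2^1 = 2
Bit 2: 1 × 2^2 = 4
Bit 3: 1 × 2^3 = 8
Bit 6: 1 × 2^6 = 64
Bit 7: 1 × 2^7 = 128
Bit 11: 1 × 2^11 = 2048
Bit 13: 1 × 2^13 = 8192
Bit 14: 1 × 2^14 = 16384
Bit 15: 1 × 2^15 = 32768
Sum = 2 + 4 + 8 + 64 + 128 + 2048 + 8192 + 16384 + 32768
= 59598


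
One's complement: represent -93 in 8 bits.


Original: 01011101
Invert all bits:
  bit 0: 0 → 1
  bit 1: 1 → 0
  bit 2: 0 → 1
  bit 3: 1 → 0
  bit 4: 1 → 0
  bit 5: 1 → 0
  bit 6: 0 → 1
  bit 7: 1 → 0
= 10100010


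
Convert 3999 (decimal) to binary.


Divide by 2 repeatedly:
3999 ÷ 2 = 1999 remainder 1
1999 ÷ 2 = 999 remainder 1
999 ÷ 2 = 499 remainder 1
499 ÷ 2 = 249 remainder 1
249 ÷ 2 = 124 remainder 1
124 ÷ 2 = 62 remainder 0
62 ÷ 2 = 31 remainder 0
31 ÷ 2 = 15 remainder 1
15 ÷ 2 = 7 remainder 1
7 ÷ 2 = 3 remainder 1
3 ÷ 2 = 1 remainder 1
1 ÷ 2 = 0 remainder 1
Reading remainders bottom-up:
= 111110011111


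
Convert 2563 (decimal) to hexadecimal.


Divide by 16 repeatedly:
2563 ÷ 16 = 160 remainder 3 (3)
160 ÷ 16 = 10 remainder 0 (0)
10 ÷ 16 = 0 remainder 10 (A)
Reading remainders bottom-up:
= 0xA03


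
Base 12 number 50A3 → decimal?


Positional values (base 12):
  3 × 12^0 = 3 × 1 = 3
  A × 12^1 = 10 × 12 = 120
  0 × 12^2 = 0 × 144 = 0
  5 × 12^3 = 5 × 1728 = 8640
Sum = 3 + 120 + 0 + 8640
= 8763


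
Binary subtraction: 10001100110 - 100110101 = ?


Align and subtract column by column (LSB to MSB, borrowing when needed):
  10001100110
- 00100110101
  -----------
  col 0: (0 - 0 borrow-in) - 1 → borrow from next column: (0+2) - 1 = 1, borrow out 1
  col 1: (1 - 1 borrow-in) - 0 → 0 - 0 = 0, borrow out 0
  col 2: (1 - 0 borrow-in) - 1 → 1 - 1 = 0, borrow out 0
  col 3: (0 - 0 borrow-in) - 0 → 0 - 0 = 0, borrow out 0
  col 4: (0 - 0 borrow-in) - 1 → borrow from next column: (0+2) - 1 = 1, borrow out 1
  col 5: (1 - 1 borrow-in) - 1 → borrow from next column: (0+2) - 1 = 1, borrow out 1
  col 6: (1 - 1 borrow-in) - 0 → 0 - 0 = 0, borrow out 0
  col 7: (0 - 0 borrow-in) - 0 → 0 - 0 = 0, borrow out 0
  col 8: (0 - 0 borrow-in) - 1 → borrow from next column: (0+2) - 1 = 1, borrow out 1
  col 9: (0 - 1 borrow-in) - 0 → borrow from next column: (-1+2) - 0 = 1, borrow out 1
  col 10: (1 - 1 borrow-in) - 0 → 0 - 0 = 0, borrow out 0
Reading bits MSB→LSB: 01100110001
Strip leading zeros: 1100110001
= 1100110001


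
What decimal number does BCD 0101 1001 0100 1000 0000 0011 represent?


Each 4-bit group → digit:
  0101 → 5
  1001 → 9
  0100 → 4
  1000 → 8
  0000 → 0
  0011 → 3
= 594803


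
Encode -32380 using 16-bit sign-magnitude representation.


Sign bit: 1 (negative)
Magnitude: 32380 = 111111001111100
= 1111111001111100


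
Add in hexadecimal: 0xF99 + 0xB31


Align and add column by column (LSB to MSB, each column mod 16 with carry):
  0F99
+ 0B31
  ----
  col 0: 9(9) + 1(1) + 0 (carry in) = 10 → A(10), carry out 0
  col 1: 9(9) + 3(3) + 0 (carry in) = 12 → C(12), carry out 0
  col 2: F(15) + B(11) + 0 (carry in) = 26 → A(10), carry out 1
  col 3: 0(0) + 0(0) + 1 (carry in) = 1 → 1(1), carry out 0
Reading digits MSB→LSB: 1ACA
Strip leading zeros: 1ACA
= 0x1ACA


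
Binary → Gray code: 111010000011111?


Binary: 111010000011111
Gray code: G = B XOR (B >> 1)
B >> 1 = 011101000001111
111010000011111 XOR 011101000001111:
  1 XOR 0 = 1
  1 XOR 1 = 0
  1 XOR 1 = 0
  0 XOR 1 = 1
  1 XOR 0 = 1
  0 XOR 1 = 1
  0 XOR 0 = 0
  0 XOR 0 = 0
  0 XOR 0 = 0
  0 XOR 0 = 0
  1 XOR 0 = 1
  1 XOR 1 = 0
  1 XOR 1 = 0
  1 XOR 1 = 0
  1 XOR 1 = 0
= 100111000010000


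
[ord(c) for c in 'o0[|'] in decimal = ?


String: 'o0[|'  (4 characters)
Per-character ASCII lookup:
  'o': lowercase starts at 97: 'o' = 97 + 14 = 111
  '0': digits start at 48: '0' = 48 + 0 = 48
  '[': special character: '[' = 91
  '|': special character: '|' = 124
= 111 48 91 124


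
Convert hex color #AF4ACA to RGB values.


Hex: #AF4ACA
R = AF₁₆ = 175
G = 4A₁₆ = 74
B = CA₁₆ = 202
= RGB(175, 74, 202)


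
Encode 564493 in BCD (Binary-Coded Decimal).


Each digit → 4-bit binary:
  5 → 0101
  6 → 0110
  4 → 0100
  4 → 0100
  9 → 1001
  3 → 0011
= 0101 0110 0100 0100 1001 0011


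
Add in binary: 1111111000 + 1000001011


Align and add column by column (LSB to MSB, carry propagating):
  01111111000
+ 01000001011
  -----------
  col 0: 0 + 1 + 0 (carry in) = 1 → bit 1, carry out 0
  col 1: 0 + 1 + 0 (carry in) = 1 → bit 1, carry out 0
  col 2: 0 + 0 + 0 (carry in) = 0 → bit 0, carry out 0
  col 3: 1 + 1 + 0 (carry in) = 2 → bit 0, carry out 1
  col 4: 1 + 0 + 1 (carry in) = 2 → bit 0, carry out 1
  col 5: 1 + 0 + 1 (carry in) = 2 → bit 0, carry out 1
  col 6: 1 + 0 + 1 (carry in) = 2 → bit 0, carry out 1
  col 7: 1 + 0 + 1 (carry in) = 2 → bit 0, carry out 1
  col 8: 1 + 0 + 1 (carry in) = 2 → bit 0, carry out 1
  col 9: 1 + 1 + 1 (carry in) = 3 → bit 1, carry out 1
  col 10: 0 + 0 + 1 (carry in) = 1 → bit 1, carry out 0
Reading bits MSB→LSB: 11000000011
Strip leading zeros: 11000000011
= 11000000011


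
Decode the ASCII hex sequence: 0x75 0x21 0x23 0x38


Codes (hex): 0x75 0x21 0x23 0x38
Per-code ASCII lookup:
  0x75 = 117  (range 97-122: lowercase, 117 - 97 = 20) → 'u'
  0x21 = 33  (special character) → '!'
  0x23 = 35  (special character) → '#'
  0x38 = 56  (range 48-57: digits, 56 - 48 = 8) → '8'
= 'u!#8'


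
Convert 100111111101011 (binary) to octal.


Group into 3-bit groups: 100111111101011
  100 = 4
  111 = 7
  111 = 7
  101 = 5
  011 = 3
= 0o47753


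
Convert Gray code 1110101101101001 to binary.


Gray code: 1110101101101001
MSB stays the same: 1
Each subsequent bit = prev_binary XOR current_gray:
  B[1] = 1 XOR 1 = 0
  B[2] = 0 XOR 1 = 1
  B[3] = 1 XOR 0 = 1
  B[4] = 1 XOR 1 = 0
  B[5] = 0 XOR 0 = 0
  B[6] = 0 XOR 1 = 1
  B[7] = 1 XOR 1 = 0
  B[8] = 0 XOR 0 = 0
  B[9] = 0 XOR 1 = 1
  B[10] = 1 XOR 1 = 0
  B[11] = 0 XOR 0 = 0
  B[12] = 0 XOR 1 = 1
  B[13] = 1 XOR 0 = 1
  B[14] = 1 XOR 0 = 1
  B[15] = 1 XOR 1 = 0
= 1011001001001110 (45646 decimal)


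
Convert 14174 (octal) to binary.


Each octal digit → 3 binary bits:
  1 = 001
  4 = 100
  1 = 001
  7 = 111
  4 = 100
Concatenate: 001 100 001 111 100
= 001100001111100


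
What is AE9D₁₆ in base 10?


Positional values:
Position 0: D × 16^0 = 13 × 1 = 13
Position 1: 9 × 16^1 = 9 × 16 = 144
Position 2: E × 16^2 = 14 × 256 = 3584
Position 3: A × 16^3 = 10 × 4096 = 40960
Sum = 13 + 144 + 3584 + 40960
= 44701


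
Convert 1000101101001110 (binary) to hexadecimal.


Group into 4-bit nibbles: 1000101101001110
  1000 = 8
  1011 = B
  0100 = 4
  1110 = E
= 0x8B4E


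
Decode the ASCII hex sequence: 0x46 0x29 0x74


Codes (hex): 0x46 0x29 0x74
Per-code ASCII lookup:
  0x46 = 70  (range 65-90: uppercase, 70 - 65 = 5) → 'F'
  0x29 = 41  (special character) → ')'
  0x74 = 116  (range 97-122: lowercase, 116 - 97 = 19) → 't'
= 'F)t'


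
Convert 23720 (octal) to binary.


Each octal digit → 3 binary bits:
  2 = 010
  3 = 011
  7 = 111
  2 = 010
  0 = 000
Concatenate: 010 011 111 010 000
= 010011111010000


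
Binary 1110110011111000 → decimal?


Positional values:
Bit 3: 1 × 2^3 = 8
Bit 4: 1 × 2^4 = 16
Bit 5: 1 × 2^5 = 32
Bit 6: 1 × 2^6 = 64
Bit 7: 1 × 2^7 = 128
Bit 10: 1 × 2^10 = 1024
Bit 11: 1 × 2^11 = 2048
Bit 13: 1 × 2^13 = 8192
Bit 14: 1 × 2^14 = 16384
Bit 15: 1 × 2^15 = 32768
Sum = 8 + 16 + 32 + 64 + 128 + 1024 + 2048 + 8192 + 16384 + 32768
= 60664


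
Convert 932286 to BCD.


Each digit → 4-bit binary:
  9 → 1001
  3 → 0011
  2 → 0010
  2 → 0010
  8 → 1000
  6 → 0110
= 1001 0011 0010 0010 1000 0110


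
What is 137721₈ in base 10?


Positional values:
Position 0: 1 × 8^0 = 1
Position 1: 2 × 8^1 = 16
Position 2: 7 × 8^2 = 448
Position 3: 7 × 8^3 = 3584
Position 4: 3 × 8^4 = 12288
Position 5: 1 × 8^5 = 32768
Sum = 1 + 16 + 448 + 3584 + 12288 + 32768
= 49105
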